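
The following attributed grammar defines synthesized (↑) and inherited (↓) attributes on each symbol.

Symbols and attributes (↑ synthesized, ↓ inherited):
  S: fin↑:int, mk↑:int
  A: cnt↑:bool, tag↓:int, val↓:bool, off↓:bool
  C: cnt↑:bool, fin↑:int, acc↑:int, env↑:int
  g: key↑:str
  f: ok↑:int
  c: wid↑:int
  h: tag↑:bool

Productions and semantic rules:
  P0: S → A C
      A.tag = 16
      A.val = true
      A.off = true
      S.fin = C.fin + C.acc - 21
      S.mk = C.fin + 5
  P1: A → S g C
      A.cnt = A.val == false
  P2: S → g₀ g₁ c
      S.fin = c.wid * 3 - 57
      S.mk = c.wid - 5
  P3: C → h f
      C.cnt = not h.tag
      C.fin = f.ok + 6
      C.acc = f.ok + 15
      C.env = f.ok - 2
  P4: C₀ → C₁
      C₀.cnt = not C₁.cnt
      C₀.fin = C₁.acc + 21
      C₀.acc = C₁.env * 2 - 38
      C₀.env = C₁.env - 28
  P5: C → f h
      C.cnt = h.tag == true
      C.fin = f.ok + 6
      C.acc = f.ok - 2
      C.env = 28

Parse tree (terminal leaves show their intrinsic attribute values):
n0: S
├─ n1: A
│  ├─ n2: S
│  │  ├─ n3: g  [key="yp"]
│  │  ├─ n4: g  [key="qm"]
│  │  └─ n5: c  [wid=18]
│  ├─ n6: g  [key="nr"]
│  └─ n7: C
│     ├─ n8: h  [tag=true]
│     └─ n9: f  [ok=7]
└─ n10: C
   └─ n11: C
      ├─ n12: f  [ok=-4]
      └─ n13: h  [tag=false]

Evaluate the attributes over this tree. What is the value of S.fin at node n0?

1. n1.tag = 16  [16]
2. n1.val = true  [true]
3. n1.off = true  [true]
4. n3.key = "yp"  [terminal]
5. n4.key = "qm"  [terminal]
6. n5.wid = 18  [terminal]
7. n2.fin = -3  [c.wid * 3 - 57]
8. n2.mk = 13  [c.wid - 5]
9. n6.key = "nr"  [terminal]
10. n8.tag = true  [terminal]
11. n9.ok = 7  [terminal]
12. n7.cnt = false  [not h.tag]
13. n7.fin = 13  [f.ok + 6]
14. n7.acc = 22  [f.ok + 15]
15. n7.env = 5  [f.ok - 2]
16. n1.cnt = false  [A.val == false]
17. n12.ok = -4  [terminal]
18. n13.tag = false  [terminal]
19. n11.cnt = false  [h.tag == true]
20. n11.fin = 2  [f.ok + 6]
21. n11.acc = -6  [f.ok - 2]
22. n11.env = 28  [28]
23. n10.cnt = true  [not C₁.cnt]
24. n10.fin = 15  [C₁.acc + 21]
25. n10.acc = 18  [C₁.env * 2 - 38]
26. n10.env = 0  [C₁.env - 28]
27. n0.fin = 12  [C.fin + C.acc - 21]
28. n0.mk = 20  [C.fin + 5]

12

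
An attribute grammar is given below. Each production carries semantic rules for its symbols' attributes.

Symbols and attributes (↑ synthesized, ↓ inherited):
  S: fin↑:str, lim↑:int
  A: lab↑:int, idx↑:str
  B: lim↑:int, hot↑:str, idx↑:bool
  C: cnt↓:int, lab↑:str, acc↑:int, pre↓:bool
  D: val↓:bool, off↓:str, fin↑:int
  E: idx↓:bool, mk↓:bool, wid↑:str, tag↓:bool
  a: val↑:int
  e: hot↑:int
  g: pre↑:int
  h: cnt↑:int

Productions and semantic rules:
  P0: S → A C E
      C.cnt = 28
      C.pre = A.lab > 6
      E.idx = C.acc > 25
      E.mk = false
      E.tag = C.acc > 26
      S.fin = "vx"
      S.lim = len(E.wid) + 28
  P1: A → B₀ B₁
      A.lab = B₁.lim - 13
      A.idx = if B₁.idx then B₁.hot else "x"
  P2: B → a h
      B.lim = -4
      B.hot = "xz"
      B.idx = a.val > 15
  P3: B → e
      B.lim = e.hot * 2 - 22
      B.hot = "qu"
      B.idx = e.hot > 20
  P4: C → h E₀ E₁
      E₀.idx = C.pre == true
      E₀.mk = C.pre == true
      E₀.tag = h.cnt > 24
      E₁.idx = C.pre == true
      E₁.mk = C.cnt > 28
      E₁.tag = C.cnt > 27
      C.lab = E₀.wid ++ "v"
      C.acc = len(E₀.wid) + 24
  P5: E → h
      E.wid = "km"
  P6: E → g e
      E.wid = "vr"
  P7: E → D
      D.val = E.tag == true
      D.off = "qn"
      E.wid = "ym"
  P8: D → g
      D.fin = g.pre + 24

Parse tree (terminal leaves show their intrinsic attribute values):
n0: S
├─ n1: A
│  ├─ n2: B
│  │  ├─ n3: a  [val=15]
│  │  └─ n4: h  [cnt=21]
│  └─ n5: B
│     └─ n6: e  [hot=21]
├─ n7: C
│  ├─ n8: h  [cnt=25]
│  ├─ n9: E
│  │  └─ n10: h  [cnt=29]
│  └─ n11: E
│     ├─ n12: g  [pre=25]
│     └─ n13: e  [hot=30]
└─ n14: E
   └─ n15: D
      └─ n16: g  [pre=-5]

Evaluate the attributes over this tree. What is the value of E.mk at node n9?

1. n3.val = 15  [terminal]
2. n4.cnt = 21  [terminal]
3. n2.lim = -4  [-4]
4. n2.hot = "xz"  ["xz"]
5. n2.idx = false  [a.val > 15]
6. n6.hot = 21  [terminal]
7. n5.lim = 20  [e.hot * 2 - 22]
8. n5.hot = "qu"  ["qu"]
9. n5.idx = true  [e.hot > 20]
10. n1.lab = 7  [B₁.lim - 13]
11. n1.idx = "qu"  [if B₁.idx then B₁.hot else "x"]
12. n7.cnt = 28  [28]
13. n7.pre = true  [A.lab > 6]
14. n8.cnt = 25  [terminal]
15. n9.idx = true  [C.pre == true]
16. n9.mk = true  [C.pre == true]
17. n9.tag = true  [h.cnt > 24]
18. n10.cnt = 29  [terminal]
19. n9.wid = "km"  ["km"]
20. n11.idx = true  [C.pre == true]
21. n11.mk = false  [C.cnt > 28]
22. n11.tag = true  [C.cnt > 27]
23. n12.pre = 25  [terminal]
24. n13.hot = 30  [terminal]
25. n11.wid = "vr"  ["vr"]
26. n7.lab = "kmv"  [E₀.wid ++ "v"]
27. n7.acc = 26  [len(E₀.wid) + 24]
28. n14.idx = true  [C.acc > 25]
29. n14.mk = false  [false]
30. n14.tag = false  [C.acc > 26]
31. n15.val = false  [E.tag == true]
32. n15.off = "qn"  ["qn"]
33. n16.pre = -5  [terminal]
34. n15.fin = 19  [g.pre + 24]
35. n14.wid = "ym"  ["ym"]
36. n0.fin = "vx"  ["vx"]
37. n0.lim = 30  [len(E.wid) + 28]

true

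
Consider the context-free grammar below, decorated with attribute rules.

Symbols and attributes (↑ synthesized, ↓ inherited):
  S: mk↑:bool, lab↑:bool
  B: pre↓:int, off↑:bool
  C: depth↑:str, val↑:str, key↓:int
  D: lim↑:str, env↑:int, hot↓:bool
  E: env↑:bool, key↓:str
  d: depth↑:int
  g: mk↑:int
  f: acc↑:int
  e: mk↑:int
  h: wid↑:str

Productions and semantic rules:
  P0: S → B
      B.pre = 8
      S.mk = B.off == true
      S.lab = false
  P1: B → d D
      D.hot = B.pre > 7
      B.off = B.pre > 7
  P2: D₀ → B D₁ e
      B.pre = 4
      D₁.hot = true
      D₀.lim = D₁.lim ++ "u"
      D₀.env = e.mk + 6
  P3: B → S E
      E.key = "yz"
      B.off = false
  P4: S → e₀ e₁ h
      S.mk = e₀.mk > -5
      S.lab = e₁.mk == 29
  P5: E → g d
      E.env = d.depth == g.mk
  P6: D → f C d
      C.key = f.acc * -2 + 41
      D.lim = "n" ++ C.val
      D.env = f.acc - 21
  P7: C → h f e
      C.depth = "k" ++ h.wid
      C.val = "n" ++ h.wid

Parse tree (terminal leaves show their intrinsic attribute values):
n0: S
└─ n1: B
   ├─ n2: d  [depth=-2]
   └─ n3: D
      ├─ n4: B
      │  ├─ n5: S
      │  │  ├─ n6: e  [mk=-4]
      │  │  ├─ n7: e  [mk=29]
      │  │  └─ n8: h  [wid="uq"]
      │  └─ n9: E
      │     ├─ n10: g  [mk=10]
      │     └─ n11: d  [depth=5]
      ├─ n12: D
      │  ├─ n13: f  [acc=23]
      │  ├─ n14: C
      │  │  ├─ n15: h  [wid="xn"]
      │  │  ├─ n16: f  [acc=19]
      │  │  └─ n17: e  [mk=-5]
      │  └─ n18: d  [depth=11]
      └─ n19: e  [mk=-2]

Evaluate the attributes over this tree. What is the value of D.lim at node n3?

1. n1.pre = 8  [8]
2. n2.depth = -2  [terminal]
3. n3.hot = true  [B.pre > 7]
4. n4.pre = 4  [4]
5. n6.mk = -4  [terminal]
6. n7.mk = 29  [terminal]
7. n8.wid = "uq"  [terminal]
8. n5.mk = true  [e₀.mk > -5]
9. n5.lab = true  [e₁.mk == 29]
10. n9.key = "yz"  ["yz"]
11. n10.mk = 10  [terminal]
12. n11.depth = 5  [terminal]
13. n9.env = false  [d.depth == g.mk]
14. n4.off = false  [false]
15. n12.hot = true  [true]
16. n13.acc = 23  [terminal]
17. n14.key = -5  [f.acc * -2 + 41]
18. n15.wid = "xn"  [terminal]
19. n16.acc = 19  [terminal]
20. n17.mk = -5  [terminal]
21. n14.depth = "kxn"  ["k" ++ h.wid]
22. n14.val = "nxn"  ["n" ++ h.wid]
23. n18.depth = 11  [terminal]
24. n12.lim = "nnxn"  ["n" ++ C.val]
25. n12.env = 2  [f.acc - 21]
26. n19.mk = -2  [terminal]
27. n3.lim = "nnxnu"  [D₁.lim ++ "u"]
28. n3.env = 4  [e.mk + 6]
29. n1.off = true  [B.pre > 7]
30. n0.mk = true  [B.off == true]
31. n0.lab = false  [false]

"nnxnu"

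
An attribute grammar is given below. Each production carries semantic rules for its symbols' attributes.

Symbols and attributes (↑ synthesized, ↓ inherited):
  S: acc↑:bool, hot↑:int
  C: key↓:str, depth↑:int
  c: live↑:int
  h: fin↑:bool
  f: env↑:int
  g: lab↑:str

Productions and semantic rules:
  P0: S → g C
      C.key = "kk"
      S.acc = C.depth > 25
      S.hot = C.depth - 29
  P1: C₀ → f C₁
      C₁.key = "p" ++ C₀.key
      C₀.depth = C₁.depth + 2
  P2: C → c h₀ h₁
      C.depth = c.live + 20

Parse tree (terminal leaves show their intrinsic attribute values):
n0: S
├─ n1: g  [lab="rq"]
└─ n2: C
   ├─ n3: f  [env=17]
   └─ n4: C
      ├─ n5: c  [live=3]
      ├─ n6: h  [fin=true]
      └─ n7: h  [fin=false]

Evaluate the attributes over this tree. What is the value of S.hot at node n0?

1. n1.lab = "rq"  [terminal]
2. n2.key = "kk"  ["kk"]
3. n3.env = 17  [terminal]
4. n4.key = "pkk"  ["p" ++ C₀.key]
5. n5.live = 3  [terminal]
6. n6.fin = true  [terminal]
7. n7.fin = false  [terminal]
8. n4.depth = 23  [c.live + 20]
9. n2.depth = 25  [C₁.depth + 2]
10. n0.acc = false  [C.depth > 25]
11. n0.hot = -4  [C.depth - 29]

-4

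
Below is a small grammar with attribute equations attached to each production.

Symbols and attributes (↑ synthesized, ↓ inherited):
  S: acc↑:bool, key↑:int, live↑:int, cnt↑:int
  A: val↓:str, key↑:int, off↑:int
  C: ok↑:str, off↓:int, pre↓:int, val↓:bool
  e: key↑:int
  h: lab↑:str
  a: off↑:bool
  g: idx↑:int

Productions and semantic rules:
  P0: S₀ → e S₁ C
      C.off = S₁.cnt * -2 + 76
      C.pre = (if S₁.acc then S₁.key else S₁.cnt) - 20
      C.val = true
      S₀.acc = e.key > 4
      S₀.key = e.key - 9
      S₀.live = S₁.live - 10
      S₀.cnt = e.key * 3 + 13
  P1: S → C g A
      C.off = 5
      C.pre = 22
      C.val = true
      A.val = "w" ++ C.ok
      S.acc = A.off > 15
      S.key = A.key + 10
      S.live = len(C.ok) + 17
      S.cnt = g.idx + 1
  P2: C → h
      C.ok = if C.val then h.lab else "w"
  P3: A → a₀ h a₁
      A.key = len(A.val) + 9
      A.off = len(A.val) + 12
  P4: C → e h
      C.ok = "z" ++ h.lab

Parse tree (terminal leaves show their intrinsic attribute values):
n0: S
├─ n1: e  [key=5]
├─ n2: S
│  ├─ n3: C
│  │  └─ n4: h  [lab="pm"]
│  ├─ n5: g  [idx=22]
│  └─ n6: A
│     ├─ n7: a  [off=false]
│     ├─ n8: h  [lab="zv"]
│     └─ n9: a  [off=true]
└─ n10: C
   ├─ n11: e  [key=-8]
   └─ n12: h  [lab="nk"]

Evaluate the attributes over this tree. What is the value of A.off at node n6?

1. n1.key = 5  [terminal]
2. n3.off = 5  [5]
3. n3.pre = 22  [22]
4. n3.val = true  [true]
5. n4.lab = "pm"  [terminal]
6. n3.ok = "pm"  [if C.val then h.lab else "w"]
7. n5.idx = 22  [terminal]
8. n6.val = "wpm"  ["w" ++ C.ok]
9. n7.off = false  [terminal]
10. n8.lab = "zv"  [terminal]
11. n9.off = true  [terminal]
12. n6.key = 12  [len(A.val) + 9]
13. n6.off = 15  [len(A.val) + 12]
14. n2.acc = false  [A.off > 15]
15. n2.key = 22  [A.key + 10]
16. n2.live = 19  [len(C.ok) + 17]
17. n2.cnt = 23  [g.idx + 1]
18. n10.off = 30  [S₁.cnt * -2 + 76]
19. n10.pre = 3  [(if S₁.acc then S₁.key else S₁.cnt) - 20]
20. n10.val = true  [true]
21. n11.key = -8  [terminal]
22. n12.lab = "nk"  [terminal]
23. n10.ok = "znk"  ["z" ++ h.lab]
24. n0.acc = true  [e.key > 4]
25. n0.key = -4  [e.key - 9]
26. n0.live = 9  [S₁.live - 10]
27. n0.cnt = 28  [e.key * 3 + 13]

15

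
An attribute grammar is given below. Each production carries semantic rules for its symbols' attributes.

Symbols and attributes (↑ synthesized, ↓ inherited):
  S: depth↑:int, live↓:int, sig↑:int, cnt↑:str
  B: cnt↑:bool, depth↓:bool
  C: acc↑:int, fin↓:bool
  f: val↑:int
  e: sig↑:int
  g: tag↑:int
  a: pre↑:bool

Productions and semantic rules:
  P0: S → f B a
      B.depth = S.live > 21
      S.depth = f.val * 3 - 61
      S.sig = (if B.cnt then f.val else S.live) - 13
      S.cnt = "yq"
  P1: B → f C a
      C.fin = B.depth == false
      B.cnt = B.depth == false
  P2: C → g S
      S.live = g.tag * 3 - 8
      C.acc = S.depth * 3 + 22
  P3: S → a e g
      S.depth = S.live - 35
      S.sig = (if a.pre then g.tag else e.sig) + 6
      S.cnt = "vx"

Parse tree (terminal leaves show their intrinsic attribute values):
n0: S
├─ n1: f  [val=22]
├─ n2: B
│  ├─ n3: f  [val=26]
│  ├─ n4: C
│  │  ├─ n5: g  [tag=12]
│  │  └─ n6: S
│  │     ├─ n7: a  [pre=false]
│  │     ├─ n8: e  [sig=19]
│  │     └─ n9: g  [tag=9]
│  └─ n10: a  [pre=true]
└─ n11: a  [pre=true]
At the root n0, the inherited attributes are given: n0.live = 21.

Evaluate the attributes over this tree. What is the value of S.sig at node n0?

9

1. n0.live = 21  [given at root]
2. n1.val = 22  [terminal]
3. n2.depth = false  [S.live > 21]
4. n3.val = 26  [terminal]
5. n4.fin = true  [B.depth == false]
6. n5.tag = 12  [terminal]
7. n6.live = 28  [g.tag * 3 - 8]
8. n7.pre = false  [terminal]
9. n8.sig = 19  [terminal]
10. n9.tag = 9  [terminal]
11. n6.depth = -7  [S.live - 35]
12. n6.sig = 25  [(if a.pre then g.tag else e.sig) + 6]
13. n6.cnt = "vx"  ["vx"]
14. n4.acc = 1  [S.depth * 3 + 22]
15. n10.pre = true  [terminal]
16. n2.cnt = true  [B.depth == false]
17. n11.pre = true  [terminal]
18. n0.depth = 5  [f.val * 3 - 61]
19. n0.sig = 9  [(if B.cnt then f.val else S.live) - 13]
20. n0.cnt = "yq"  ["yq"]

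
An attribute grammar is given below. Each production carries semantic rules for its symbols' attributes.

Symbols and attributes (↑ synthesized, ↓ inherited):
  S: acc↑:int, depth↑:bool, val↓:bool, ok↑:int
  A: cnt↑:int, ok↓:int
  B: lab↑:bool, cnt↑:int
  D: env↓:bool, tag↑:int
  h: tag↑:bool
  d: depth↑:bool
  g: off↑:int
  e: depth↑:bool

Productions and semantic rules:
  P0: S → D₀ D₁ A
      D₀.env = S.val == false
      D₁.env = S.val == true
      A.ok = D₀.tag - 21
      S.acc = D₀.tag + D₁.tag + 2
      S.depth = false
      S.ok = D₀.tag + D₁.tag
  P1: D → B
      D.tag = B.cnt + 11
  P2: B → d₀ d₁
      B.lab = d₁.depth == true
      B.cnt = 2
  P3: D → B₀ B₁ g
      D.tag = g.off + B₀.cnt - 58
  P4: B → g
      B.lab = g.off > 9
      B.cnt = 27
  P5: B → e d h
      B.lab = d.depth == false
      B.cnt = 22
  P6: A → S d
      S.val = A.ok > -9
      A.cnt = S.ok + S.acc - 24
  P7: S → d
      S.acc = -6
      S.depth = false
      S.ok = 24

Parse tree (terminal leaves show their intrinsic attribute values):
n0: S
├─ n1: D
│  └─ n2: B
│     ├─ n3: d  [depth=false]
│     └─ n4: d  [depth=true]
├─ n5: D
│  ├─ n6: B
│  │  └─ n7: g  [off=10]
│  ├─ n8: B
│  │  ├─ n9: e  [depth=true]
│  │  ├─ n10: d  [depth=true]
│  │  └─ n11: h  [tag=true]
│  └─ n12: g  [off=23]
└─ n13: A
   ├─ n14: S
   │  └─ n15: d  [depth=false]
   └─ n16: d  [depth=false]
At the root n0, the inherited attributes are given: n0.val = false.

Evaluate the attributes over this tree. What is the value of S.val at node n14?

true

1. n0.val = false  [given at root]
2. n1.env = true  [S.val == false]
3. n3.depth = false  [terminal]
4. n4.depth = true  [terminal]
5. n2.lab = true  [d₁.depth == true]
6. n2.cnt = 2  [2]
7. n1.tag = 13  [B.cnt + 11]
8. n5.env = false  [S.val == true]
9. n7.off = 10  [terminal]
10. n6.lab = true  [g.off > 9]
11. n6.cnt = 27  [27]
12. n9.depth = true  [terminal]
13. n10.depth = true  [terminal]
14. n11.tag = true  [terminal]
15. n8.lab = false  [d.depth == false]
16. n8.cnt = 22  [22]
17. n12.off = 23  [terminal]
18. n5.tag = -8  [g.off + B₀.cnt - 58]
19. n13.ok = -8  [D₀.tag - 21]
20. n14.val = true  [A.ok > -9]
21. n15.depth = false  [terminal]
22. n14.acc = -6  [-6]
23. n14.depth = false  [false]
24. n14.ok = 24  [24]
25. n16.depth = false  [terminal]
26. n13.cnt = -6  [S.ok + S.acc - 24]
27. n0.acc = 7  [D₀.tag + D₁.tag + 2]
28. n0.depth = false  [false]
29. n0.ok = 5  [D₀.tag + D₁.tag]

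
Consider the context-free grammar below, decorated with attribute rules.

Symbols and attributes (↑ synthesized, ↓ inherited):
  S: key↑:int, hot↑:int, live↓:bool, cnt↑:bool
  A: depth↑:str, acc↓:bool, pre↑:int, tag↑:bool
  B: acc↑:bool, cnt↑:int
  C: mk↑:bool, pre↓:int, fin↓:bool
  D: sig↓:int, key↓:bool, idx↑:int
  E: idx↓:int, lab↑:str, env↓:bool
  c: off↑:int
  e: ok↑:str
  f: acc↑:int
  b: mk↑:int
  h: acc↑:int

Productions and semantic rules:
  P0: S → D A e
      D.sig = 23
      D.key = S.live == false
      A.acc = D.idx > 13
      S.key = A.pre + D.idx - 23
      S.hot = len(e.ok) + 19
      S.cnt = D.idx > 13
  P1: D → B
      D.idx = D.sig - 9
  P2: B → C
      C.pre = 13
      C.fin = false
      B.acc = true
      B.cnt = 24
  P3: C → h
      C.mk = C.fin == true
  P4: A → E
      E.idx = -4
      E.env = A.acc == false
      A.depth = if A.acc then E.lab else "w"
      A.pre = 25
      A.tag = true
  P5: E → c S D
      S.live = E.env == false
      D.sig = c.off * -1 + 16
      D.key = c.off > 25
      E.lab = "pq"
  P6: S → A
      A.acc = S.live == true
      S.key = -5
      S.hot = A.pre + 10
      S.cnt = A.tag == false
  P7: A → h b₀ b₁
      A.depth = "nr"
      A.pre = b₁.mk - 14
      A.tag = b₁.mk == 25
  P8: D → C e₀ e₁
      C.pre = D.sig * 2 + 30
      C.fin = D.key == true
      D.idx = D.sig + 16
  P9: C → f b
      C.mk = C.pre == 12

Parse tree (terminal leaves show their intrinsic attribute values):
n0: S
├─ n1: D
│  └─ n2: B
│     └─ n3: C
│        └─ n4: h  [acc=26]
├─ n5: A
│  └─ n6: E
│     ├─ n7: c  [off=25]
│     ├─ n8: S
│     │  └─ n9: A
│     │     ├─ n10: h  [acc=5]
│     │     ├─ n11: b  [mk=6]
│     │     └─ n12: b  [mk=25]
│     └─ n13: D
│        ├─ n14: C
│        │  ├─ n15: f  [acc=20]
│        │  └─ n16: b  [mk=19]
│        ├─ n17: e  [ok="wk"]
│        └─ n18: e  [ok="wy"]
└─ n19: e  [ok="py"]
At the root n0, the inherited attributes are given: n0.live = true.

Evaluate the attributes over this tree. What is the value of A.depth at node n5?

"pq"

1. n0.live = true  [given at root]
2. n1.sig = 23  [23]
3. n1.key = false  [S.live == false]
4. n3.pre = 13  [13]
5. n3.fin = false  [false]
6. n4.acc = 26  [terminal]
7. n3.mk = false  [C.fin == true]
8. n2.acc = true  [true]
9. n2.cnt = 24  [24]
10. n1.idx = 14  [D.sig - 9]
11. n5.acc = true  [D.idx > 13]
12. n6.idx = -4  [-4]
13. n6.env = false  [A.acc == false]
14. n7.off = 25  [terminal]
15. n8.live = true  [E.env == false]
16. n9.acc = true  [S.live == true]
17. n10.acc = 5  [terminal]
18. n11.mk = 6  [terminal]
19. n12.mk = 25  [terminal]
20. n9.depth = "nr"  ["nr"]
21. n9.pre = 11  [b₁.mk - 14]
22. n9.tag = true  [b₁.mk == 25]
23. n8.key = -5  [-5]
24. n8.hot = 21  [A.pre + 10]
25. n8.cnt = false  [A.tag == false]
26. n13.sig = -9  [c.off * -1 + 16]
27. n13.key = false  [c.off > 25]
28. n14.pre = 12  [D.sig * 2 + 30]
29. n14.fin = false  [D.key == true]
30. n15.acc = 20  [terminal]
31. n16.mk = 19  [terminal]
32. n14.mk = true  [C.pre == 12]
33. n17.ok = "wk"  [terminal]
34. n18.ok = "wy"  [terminal]
35. n13.idx = 7  [D.sig + 16]
36. n6.lab = "pq"  ["pq"]
37. n5.depth = "pq"  [if A.acc then E.lab else "w"]
38. n5.pre = 25  [25]
39. n5.tag = true  [true]
40. n19.ok = "py"  [terminal]
41. n0.key = 16  [A.pre + D.idx - 23]
42. n0.hot = 21  [len(e.ok) + 19]
43. n0.cnt = true  [D.idx > 13]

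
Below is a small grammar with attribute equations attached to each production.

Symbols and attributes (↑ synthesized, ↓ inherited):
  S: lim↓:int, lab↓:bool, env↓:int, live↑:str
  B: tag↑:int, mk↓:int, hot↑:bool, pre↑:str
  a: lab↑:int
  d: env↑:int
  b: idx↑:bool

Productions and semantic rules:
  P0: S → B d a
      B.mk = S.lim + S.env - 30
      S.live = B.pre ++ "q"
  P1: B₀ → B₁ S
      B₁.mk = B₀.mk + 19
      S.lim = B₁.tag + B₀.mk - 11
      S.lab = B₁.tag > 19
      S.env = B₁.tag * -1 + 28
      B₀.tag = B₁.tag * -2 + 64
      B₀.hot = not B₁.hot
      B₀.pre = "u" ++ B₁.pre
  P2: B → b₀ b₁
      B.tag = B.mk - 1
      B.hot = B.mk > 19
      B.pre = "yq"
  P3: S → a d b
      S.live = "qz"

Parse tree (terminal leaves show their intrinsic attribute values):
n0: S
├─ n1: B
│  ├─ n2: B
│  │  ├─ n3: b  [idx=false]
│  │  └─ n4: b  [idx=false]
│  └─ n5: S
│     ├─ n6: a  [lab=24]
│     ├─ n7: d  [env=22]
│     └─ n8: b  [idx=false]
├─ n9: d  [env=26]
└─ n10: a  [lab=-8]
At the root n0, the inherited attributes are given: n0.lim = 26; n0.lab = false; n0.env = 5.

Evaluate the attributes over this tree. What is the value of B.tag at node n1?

26

1. n0.lim = 26  [given at root]
2. n0.lab = false  [given at root]
3. n0.env = 5  [given at root]
4. n1.mk = 1  [S.lim + S.env - 30]
5. n2.mk = 20  [B₀.mk + 19]
6. n3.idx = false  [terminal]
7. n4.idx = false  [terminal]
8. n2.tag = 19  [B.mk - 1]
9. n2.hot = true  [B.mk > 19]
10. n2.pre = "yq"  ["yq"]
11. n5.lim = 9  [B₁.tag + B₀.mk - 11]
12. n5.lab = false  [B₁.tag > 19]
13. n5.env = 9  [B₁.tag * -1 + 28]
14. n6.lab = 24  [terminal]
15. n7.env = 22  [terminal]
16. n8.idx = false  [terminal]
17. n5.live = "qz"  ["qz"]
18. n1.tag = 26  [B₁.tag * -2 + 64]
19. n1.hot = false  [not B₁.hot]
20. n1.pre = "uyq"  ["u" ++ B₁.pre]
21. n9.env = 26  [terminal]
22. n10.lab = -8  [terminal]
23. n0.live = "uyqq"  [B.pre ++ "q"]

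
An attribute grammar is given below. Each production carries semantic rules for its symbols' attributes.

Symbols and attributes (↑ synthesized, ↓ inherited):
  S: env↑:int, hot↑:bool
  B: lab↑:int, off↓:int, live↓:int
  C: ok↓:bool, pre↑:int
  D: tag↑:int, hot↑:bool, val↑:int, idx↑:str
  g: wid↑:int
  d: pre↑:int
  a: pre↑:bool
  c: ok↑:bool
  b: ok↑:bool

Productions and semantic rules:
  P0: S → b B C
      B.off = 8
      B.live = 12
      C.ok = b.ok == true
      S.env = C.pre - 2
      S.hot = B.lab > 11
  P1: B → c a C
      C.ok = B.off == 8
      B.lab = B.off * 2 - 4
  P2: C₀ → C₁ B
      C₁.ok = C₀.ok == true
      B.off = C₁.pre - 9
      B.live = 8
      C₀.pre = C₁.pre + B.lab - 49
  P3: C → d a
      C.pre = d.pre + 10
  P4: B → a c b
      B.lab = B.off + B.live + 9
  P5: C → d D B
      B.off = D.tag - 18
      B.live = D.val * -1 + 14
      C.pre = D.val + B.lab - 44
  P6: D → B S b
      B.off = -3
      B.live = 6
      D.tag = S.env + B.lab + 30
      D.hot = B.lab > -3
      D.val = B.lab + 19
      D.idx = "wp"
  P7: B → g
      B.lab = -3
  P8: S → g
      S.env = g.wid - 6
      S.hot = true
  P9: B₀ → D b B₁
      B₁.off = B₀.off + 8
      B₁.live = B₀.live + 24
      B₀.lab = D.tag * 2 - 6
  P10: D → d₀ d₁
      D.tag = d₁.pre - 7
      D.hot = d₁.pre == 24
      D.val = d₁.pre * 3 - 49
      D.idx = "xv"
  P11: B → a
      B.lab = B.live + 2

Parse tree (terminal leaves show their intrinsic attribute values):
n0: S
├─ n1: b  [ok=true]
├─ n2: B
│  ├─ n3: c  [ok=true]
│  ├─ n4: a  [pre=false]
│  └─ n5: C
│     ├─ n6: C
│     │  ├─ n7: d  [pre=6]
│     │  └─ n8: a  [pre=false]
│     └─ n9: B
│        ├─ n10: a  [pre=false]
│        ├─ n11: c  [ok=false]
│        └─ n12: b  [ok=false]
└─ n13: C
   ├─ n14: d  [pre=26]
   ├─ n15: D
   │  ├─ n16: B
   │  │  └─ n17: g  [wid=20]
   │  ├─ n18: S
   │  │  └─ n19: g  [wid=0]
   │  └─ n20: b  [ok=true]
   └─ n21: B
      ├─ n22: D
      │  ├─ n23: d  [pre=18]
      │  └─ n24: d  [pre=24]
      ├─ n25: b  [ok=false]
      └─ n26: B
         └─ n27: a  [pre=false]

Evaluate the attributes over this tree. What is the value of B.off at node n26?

1. n1.ok = true  [terminal]
2. n2.off = 8  [8]
3. n2.live = 12  [12]
4. n3.ok = true  [terminal]
5. n4.pre = false  [terminal]
6. n5.ok = true  [B.off == 8]
7. n6.ok = true  [C₀.ok == true]
8. n7.pre = 6  [terminal]
9. n8.pre = false  [terminal]
10. n6.pre = 16  [d.pre + 10]
11. n9.off = 7  [C₁.pre - 9]
12. n9.live = 8  [8]
13. n10.pre = false  [terminal]
14. n11.ok = false  [terminal]
15. n12.ok = false  [terminal]
16. n9.lab = 24  [B.off + B.live + 9]
17. n5.pre = -9  [C₁.pre + B.lab - 49]
18. n2.lab = 12  [B.off * 2 - 4]
19. n13.ok = true  [b.ok == true]
20. n14.pre = 26  [terminal]
21. n16.off = -3  [-3]
22. n16.live = 6  [6]
23. n17.wid = 20  [terminal]
24. n16.lab = -3  [-3]
25. n19.wid = 0  [terminal]
26. n18.env = -6  [g.wid - 6]
27. n18.hot = true  [true]
28. n20.ok = true  [terminal]
29. n15.tag = 21  [S.env + B.lab + 30]
30. n15.hot = false  [B.lab > -3]
31. n15.val = 16  [B.lab + 19]
32. n15.idx = "wp"  ["wp"]
33. n21.off = 3  [D.tag - 18]
34. n21.live = -2  [D.val * -1 + 14]
35. n23.pre = 18  [terminal]
36. n24.pre = 24  [terminal]
37. n22.tag = 17  [d₁.pre - 7]
38. n22.hot = true  [d₁.pre == 24]
39. n22.val = 23  [d₁.pre * 3 - 49]
40. n22.idx = "xv"  ["xv"]
41. n25.ok = false  [terminal]
42. n26.off = 11  [B₀.off + 8]
43. n26.live = 22  [B₀.live + 24]
44. n27.pre = false  [terminal]
45. n26.lab = 24  [B.live + 2]
46. n21.lab = 28  [D.tag * 2 - 6]
47. n13.pre = 0  [D.val + B.lab - 44]
48. n0.env = -2  [C.pre - 2]
49. n0.hot = true  [B.lab > 11]

11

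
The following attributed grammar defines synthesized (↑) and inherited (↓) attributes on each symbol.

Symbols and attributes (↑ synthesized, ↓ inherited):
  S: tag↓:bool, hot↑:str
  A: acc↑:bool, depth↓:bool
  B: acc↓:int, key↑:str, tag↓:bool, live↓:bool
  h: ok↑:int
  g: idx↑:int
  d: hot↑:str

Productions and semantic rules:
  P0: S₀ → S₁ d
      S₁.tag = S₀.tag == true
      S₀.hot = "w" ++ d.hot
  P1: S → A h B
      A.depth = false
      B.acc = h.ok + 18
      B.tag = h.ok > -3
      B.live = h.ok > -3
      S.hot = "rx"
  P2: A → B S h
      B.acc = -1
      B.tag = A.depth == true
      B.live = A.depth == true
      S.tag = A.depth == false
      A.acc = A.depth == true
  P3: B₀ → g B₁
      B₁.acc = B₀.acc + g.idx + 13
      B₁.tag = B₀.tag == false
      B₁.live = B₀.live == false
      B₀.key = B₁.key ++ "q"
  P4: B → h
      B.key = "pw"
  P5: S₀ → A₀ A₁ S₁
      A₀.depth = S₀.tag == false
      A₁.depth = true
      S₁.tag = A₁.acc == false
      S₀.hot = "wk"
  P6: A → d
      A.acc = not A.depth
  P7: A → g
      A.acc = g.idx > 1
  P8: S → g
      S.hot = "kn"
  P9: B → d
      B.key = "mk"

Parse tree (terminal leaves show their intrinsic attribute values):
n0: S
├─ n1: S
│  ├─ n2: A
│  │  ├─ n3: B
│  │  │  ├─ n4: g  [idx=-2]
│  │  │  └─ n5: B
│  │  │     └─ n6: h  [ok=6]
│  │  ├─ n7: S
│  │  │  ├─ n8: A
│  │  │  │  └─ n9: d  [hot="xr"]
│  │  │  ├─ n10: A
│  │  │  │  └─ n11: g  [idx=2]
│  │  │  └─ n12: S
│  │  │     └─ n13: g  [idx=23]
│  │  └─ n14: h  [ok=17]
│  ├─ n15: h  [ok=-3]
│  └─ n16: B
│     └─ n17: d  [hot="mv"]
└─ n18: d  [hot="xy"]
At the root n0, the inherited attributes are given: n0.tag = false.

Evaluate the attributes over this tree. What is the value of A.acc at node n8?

1. n0.tag = false  [given at root]
2. n1.tag = false  [S₀.tag == true]
3. n2.depth = false  [false]
4. n3.acc = -1  [-1]
5. n3.tag = false  [A.depth == true]
6. n3.live = false  [A.depth == true]
7. n4.idx = -2  [terminal]
8. n5.acc = 10  [B₀.acc + g.idx + 13]
9. n5.tag = true  [B₀.tag == false]
10. n5.live = true  [B₀.live == false]
11. n6.ok = 6  [terminal]
12. n5.key = "pw"  ["pw"]
13. n3.key = "pwq"  [B₁.key ++ "q"]
14. n7.tag = true  [A.depth == false]
15. n8.depth = false  [S₀.tag == false]
16. n9.hot = "xr"  [terminal]
17. n8.acc = true  [not A.depth]
18. n10.depth = true  [true]
19. n11.idx = 2  [terminal]
20. n10.acc = true  [g.idx > 1]
21. n12.tag = false  [A₁.acc == false]
22. n13.idx = 23  [terminal]
23. n12.hot = "kn"  ["kn"]
24. n7.hot = "wk"  ["wk"]
25. n14.ok = 17  [terminal]
26. n2.acc = false  [A.depth == true]
27. n15.ok = -3  [terminal]
28. n16.acc = 15  [h.ok + 18]
29. n16.tag = false  [h.ok > -3]
30. n16.live = false  [h.ok > -3]
31. n17.hot = "mv"  [terminal]
32. n16.key = "mk"  ["mk"]
33. n1.hot = "rx"  ["rx"]
34. n18.hot = "xy"  [terminal]
35. n0.hot = "wxy"  ["w" ++ d.hot]

true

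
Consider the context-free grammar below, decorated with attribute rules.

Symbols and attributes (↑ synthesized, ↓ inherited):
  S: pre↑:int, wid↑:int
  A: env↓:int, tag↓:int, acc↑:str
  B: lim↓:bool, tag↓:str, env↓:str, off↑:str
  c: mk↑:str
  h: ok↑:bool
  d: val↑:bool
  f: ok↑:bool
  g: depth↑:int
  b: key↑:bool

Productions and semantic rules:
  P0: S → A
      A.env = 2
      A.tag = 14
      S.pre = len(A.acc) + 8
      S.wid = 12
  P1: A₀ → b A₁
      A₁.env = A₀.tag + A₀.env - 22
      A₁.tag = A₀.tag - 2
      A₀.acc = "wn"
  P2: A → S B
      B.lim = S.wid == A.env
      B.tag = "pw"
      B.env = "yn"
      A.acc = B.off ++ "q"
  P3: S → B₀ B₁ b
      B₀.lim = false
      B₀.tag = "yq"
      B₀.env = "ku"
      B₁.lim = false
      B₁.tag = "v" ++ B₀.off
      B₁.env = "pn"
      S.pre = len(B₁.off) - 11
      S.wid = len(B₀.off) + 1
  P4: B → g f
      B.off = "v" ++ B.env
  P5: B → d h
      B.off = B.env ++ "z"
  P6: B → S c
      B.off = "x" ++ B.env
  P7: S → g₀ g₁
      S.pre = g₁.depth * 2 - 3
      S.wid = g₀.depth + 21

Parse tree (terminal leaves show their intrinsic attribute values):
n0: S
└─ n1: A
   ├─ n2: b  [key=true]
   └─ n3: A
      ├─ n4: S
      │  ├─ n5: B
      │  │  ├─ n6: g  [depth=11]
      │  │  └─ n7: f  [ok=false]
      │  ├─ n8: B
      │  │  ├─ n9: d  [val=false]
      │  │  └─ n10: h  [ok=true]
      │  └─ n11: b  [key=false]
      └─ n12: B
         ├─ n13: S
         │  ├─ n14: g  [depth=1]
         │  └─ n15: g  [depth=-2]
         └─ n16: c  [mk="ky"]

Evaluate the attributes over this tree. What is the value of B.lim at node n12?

false

1. n1.env = 2  [2]
2. n1.tag = 14  [14]
3. n2.key = true  [terminal]
4. n3.env = -6  [A₀.tag + A₀.env - 22]
5. n3.tag = 12  [A₀.tag - 2]
6. n5.lim = false  [false]
7. n5.tag = "yq"  ["yq"]
8. n5.env = "ku"  ["ku"]
9. n6.depth = 11  [terminal]
10. n7.ok = false  [terminal]
11. n5.off = "vku"  ["v" ++ B.env]
12. n8.lim = false  [false]
13. n8.tag = "vvku"  ["v" ++ B₀.off]
14. n8.env = "pn"  ["pn"]
15. n9.val = false  [terminal]
16. n10.ok = true  [terminal]
17. n8.off = "pnz"  [B.env ++ "z"]
18. n11.key = false  [terminal]
19. n4.pre = -8  [len(B₁.off) - 11]
20. n4.wid = 4  [len(B₀.off) + 1]
21. n12.lim = false  [S.wid == A.env]
22. n12.tag = "pw"  ["pw"]
23. n12.env = "yn"  ["yn"]
24. n14.depth = 1  [terminal]
25. n15.depth = -2  [terminal]
26. n13.pre = -7  [g₁.depth * 2 - 3]
27. n13.wid = 22  [g₀.depth + 21]
28. n16.mk = "ky"  [terminal]
29. n12.off = "xyn"  ["x" ++ B.env]
30. n3.acc = "xynq"  [B.off ++ "q"]
31. n1.acc = "wn"  ["wn"]
32. n0.pre = 10  [len(A.acc) + 8]
33. n0.wid = 12  [12]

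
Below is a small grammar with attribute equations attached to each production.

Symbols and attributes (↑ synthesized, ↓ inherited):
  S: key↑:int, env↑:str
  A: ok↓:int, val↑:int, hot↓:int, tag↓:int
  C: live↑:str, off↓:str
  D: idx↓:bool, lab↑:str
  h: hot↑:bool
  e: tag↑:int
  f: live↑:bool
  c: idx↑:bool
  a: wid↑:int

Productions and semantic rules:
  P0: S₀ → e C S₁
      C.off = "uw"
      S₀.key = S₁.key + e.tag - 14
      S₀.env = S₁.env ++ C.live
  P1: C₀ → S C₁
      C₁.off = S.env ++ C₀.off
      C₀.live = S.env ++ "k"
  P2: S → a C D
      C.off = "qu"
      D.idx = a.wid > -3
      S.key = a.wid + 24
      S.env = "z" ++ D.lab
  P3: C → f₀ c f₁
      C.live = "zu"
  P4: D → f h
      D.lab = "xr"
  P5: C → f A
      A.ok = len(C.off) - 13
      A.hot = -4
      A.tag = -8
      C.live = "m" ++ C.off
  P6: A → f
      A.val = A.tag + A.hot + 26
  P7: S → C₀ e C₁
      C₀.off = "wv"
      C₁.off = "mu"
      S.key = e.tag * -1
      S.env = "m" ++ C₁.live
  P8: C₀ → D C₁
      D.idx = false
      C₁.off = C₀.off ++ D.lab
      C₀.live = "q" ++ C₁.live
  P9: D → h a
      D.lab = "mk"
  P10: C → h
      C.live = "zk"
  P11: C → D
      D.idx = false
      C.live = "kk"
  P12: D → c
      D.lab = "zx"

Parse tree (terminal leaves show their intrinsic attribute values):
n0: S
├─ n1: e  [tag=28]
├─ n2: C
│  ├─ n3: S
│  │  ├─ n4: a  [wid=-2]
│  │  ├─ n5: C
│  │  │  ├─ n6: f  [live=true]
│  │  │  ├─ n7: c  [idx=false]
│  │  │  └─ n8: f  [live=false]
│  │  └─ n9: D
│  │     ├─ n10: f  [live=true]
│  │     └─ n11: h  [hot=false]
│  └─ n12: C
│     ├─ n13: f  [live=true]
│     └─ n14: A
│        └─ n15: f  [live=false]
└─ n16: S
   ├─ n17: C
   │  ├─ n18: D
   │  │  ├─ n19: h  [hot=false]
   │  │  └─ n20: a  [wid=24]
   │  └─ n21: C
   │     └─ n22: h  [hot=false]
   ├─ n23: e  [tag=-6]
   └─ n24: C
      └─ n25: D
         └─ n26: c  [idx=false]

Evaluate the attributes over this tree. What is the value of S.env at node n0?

"mkkzxrk"

1. n1.tag = 28  [terminal]
2. n2.off = "uw"  ["uw"]
3. n4.wid = -2  [terminal]
4. n5.off = "qu"  ["qu"]
5. n6.live = true  [terminal]
6. n7.idx = false  [terminal]
7. n8.live = false  [terminal]
8. n5.live = "zu"  ["zu"]
9. n9.idx = true  [a.wid > -3]
10. n10.live = true  [terminal]
11. n11.hot = false  [terminal]
12. n9.lab = "xr"  ["xr"]
13. n3.key = 22  [a.wid + 24]
14. n3.env = "zxr"  ["z" ++ D.lab]
15. n12.off = "zxruw"  [S.env ++ C₀.off]
16. n13.live = true  [terminal]
17. n14.ok = -8  [len(C.off) - 13]
18. n14.hot = -4  [-4]
19. n14.tag = -8  [-8]
20. n15.live = false  [terminal]
21. n14.val = 14  [A.tag + A.hot + 26]
22. n12.live = "mzxruw"  ["m" ++ C.off]
23. n2.live = "zxrk"  [S.env ++ "k"]
24. n17.off = "wv"  ["wv"]
25. n18.idx = false  [false]
26. n19.hot = false  [terminal]
27. n20.wid = 24  [terminal]
28. n18.lab = "mk"  ["mk"]
29. n21.off = "wvmk"  [C₀.off ++ D.lab]
30. n22.hot = false  [terminal]
31. n21.live = "zk"  ["zk"]
32. n17.live = "qzk"  ["q" ++ C₁.live]
33. n23.tag = -6  [terminal]
34. n24.off = "mu"  ["mu"]
35. n25.idx = false  [false]
36. n26.idx = false  [terminal]
37. n25.lab = "zx"  ["zx"]
38. n24.live = "kk"  ["kk"]
39. n16.key = 6  [e.tag * -1]
40. n16.env = "mkk"  ["m" ++ C₁.live]
41. n0.key = 20  [S₁.key + e.tag - 14]
42. n0.env = "mkkzxrk"  [S₁.env ++ C.live]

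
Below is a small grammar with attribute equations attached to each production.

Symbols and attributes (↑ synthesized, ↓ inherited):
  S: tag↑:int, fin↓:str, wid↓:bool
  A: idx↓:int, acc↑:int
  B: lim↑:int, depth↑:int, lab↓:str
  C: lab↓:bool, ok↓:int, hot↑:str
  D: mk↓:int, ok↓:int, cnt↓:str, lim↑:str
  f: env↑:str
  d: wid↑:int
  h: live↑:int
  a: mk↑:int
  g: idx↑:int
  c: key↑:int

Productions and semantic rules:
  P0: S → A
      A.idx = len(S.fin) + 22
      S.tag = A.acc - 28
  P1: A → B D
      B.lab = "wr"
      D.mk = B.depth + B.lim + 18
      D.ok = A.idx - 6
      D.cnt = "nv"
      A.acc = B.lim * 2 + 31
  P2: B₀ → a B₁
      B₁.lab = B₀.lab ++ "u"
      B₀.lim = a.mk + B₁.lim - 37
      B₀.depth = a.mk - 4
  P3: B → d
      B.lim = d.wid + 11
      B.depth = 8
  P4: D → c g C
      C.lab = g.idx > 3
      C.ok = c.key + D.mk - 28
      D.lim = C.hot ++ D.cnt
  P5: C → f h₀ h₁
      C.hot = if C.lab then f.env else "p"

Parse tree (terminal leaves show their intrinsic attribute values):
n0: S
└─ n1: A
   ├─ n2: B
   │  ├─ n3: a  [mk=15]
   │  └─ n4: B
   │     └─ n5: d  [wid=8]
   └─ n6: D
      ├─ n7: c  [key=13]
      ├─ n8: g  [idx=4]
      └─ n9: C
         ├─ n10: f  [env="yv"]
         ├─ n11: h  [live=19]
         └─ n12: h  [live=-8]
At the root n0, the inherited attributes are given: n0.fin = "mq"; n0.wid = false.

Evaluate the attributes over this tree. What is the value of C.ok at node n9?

11

1. n0.fin = "mq"  [given at root]
2. n0.wid = false  [given at root]
3. n1.idx = 24  [len(S.fin) + 22]
4. n2.lab = "wr"  ["wr"]
5. n3.mk = 15  [terminal]
6. n4.lab = "wru"  [B₀.lab ++ "u"]
7. n5.wid = 8  [terminal]
8. n4.lim = 19  [d.wid + 11]
9. n4.depth = 8  [8]
10. n2.lim = -3  [a.mk + B₁.lim - 37]
11. n2.depth = 11  [a.mk - 4]
12. n6.mk = 26  [B.depth + B.lim + 18]
13. n6.ok = 18  [A.idx - 6]
14. n6.cnt = "nv"  ["nv"]
15. n7.key = 13  [terminal]
16. n8.idx = 4  [terminal]
17. n9.lab = true  [g.idx > 3]
18. n9.ok = 11  [c.key + D.mk - 28]
19. n10.env = "yv"  [terminal]
20. n11.live = 19  [terminal]
21. n12.live = -8  [terminal]
22. n9.hot = "yv"  [if C.lab then f.env else "p"]
23. n6.lim = "yvnv"  [C.hot ++ D.cnt]
24. n1.acc = 25  [B.lim * 2 + 31]
25. n0.tag = -3  [A.acc - 28]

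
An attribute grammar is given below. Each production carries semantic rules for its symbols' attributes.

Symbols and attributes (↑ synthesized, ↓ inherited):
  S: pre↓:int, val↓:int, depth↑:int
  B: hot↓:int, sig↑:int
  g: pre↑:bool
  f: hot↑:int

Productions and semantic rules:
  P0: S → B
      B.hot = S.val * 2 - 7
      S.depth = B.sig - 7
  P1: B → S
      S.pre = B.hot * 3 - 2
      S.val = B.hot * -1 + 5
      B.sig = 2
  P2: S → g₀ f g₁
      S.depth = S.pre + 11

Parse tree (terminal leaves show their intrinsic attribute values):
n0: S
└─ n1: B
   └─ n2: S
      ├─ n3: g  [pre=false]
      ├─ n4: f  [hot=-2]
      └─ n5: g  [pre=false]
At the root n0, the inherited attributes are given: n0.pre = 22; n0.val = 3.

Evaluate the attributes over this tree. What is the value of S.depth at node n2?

6

1. n0.pre = 22  [given at root]
2. n0.val = 3  [given at root]
3. n1.hot = -1  [S.val * 2 - 7]
4. n2.pre = -5  [B.hot * 3 - 2]
5. n2.val = 6  [B.hot * -1 + 5]
6. n3.pre = false  [terminal]
7. n4.hot = -2  [terminal]
8. n5.pre = false  [terminal]
9. n2.depth = 6  [S.pre + 11]
10. n1.sig = 2  [2]
11. n0.depth = -5  [B.sig - 7]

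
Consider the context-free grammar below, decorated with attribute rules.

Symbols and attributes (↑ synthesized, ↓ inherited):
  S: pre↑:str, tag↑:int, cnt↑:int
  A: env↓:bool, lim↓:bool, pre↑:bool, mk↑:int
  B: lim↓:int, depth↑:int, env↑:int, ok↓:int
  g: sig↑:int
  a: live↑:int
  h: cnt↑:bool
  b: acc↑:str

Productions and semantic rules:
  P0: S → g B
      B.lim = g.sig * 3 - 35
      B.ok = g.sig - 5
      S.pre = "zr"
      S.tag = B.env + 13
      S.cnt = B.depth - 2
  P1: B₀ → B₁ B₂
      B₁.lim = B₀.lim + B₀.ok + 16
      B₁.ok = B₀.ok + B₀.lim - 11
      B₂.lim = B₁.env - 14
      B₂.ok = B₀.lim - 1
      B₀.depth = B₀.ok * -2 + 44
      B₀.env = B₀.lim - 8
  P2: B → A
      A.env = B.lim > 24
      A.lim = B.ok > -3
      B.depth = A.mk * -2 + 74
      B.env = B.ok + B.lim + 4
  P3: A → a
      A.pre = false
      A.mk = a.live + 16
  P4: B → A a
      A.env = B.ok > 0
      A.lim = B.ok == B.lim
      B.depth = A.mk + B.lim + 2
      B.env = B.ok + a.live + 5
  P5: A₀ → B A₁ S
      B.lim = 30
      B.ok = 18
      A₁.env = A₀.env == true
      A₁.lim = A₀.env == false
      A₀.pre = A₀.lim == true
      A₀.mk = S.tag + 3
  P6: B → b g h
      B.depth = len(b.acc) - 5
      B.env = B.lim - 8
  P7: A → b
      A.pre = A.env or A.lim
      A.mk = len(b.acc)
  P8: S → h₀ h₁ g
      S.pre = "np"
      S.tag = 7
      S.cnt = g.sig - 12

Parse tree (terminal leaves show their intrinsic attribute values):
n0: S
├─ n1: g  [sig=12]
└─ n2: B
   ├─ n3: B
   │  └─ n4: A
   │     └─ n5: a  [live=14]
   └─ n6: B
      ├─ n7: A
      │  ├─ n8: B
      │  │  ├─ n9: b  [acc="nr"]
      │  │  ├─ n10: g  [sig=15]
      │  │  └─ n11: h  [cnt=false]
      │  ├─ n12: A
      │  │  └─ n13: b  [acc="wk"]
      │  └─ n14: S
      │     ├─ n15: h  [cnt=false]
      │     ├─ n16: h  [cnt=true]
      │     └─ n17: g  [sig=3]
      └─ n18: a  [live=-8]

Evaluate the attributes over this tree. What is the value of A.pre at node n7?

1. n1.sig = 12  [terminal]
2. n2.lim = 1  [g.sig * 3 - 35]
3. n2.ok = 7  [g.sig - 5]
4. n3.lim = 24  [B₀.lim + B₀.ok + 16]
5. n3.ok = -3  [B₀.ok + B₀.lim - 11]
6. n4.env = false  [B.lim > 24]
7. n4.lim = false  [B.ok > -3]
8. n5.live = 14  [terminal]
9. n4.pre = false  [false]
10. n4.mk = 30  [a.live + 16]
11. n3.depth = 14  [A.mk * -2 + 74]
12. n3.env = 25  [B.ok + B.lim + 4]
13. n6.lim = 11  [B₁.env - 14]
14. n6.ok = 0  [B₀.lim - 1]
15. n7.env = false  [B.ok > 0]
16. n7.lim = false  [B.ok == B.lim]
17. n8.lim = 30  [30]
18. n8.ok = 18  [18]
19. n9.acc = "nr"  [terminal]
20. n10.sig = 15  [terminal]
21. n11.cnt = false  [terminal]
22. n8.depth = -3  [len(b.acc) - 5]
23. n8.env = 22  [B.lim - 8]
24. n12.env = false  [A₀.env == true]
25. n12.lim = true  [A₀.env == false]
26. n13.acc = "wk"  [terminal]
27. n12.pre = true  [A.env or A.lim]
28. n12.mk = 2  [len(b.acc)]
29. n15.cnt = false  [terminal]
30. n16.cnt = true  [terminal]
31. n17.sig = 3  [terminal]
32. n14.pre = "np"  ["np"]
33. n14.tag = 7  [7]
34. n14.cnt = -9  [g.sig - 12]
35. n7.pre = false  [A₀.lim == true]
36. n7.mk = 10  [S.tag + 3]
37. n18.live = -8  [terminal]
38. n6.depth = 23  [A.mk + B.lim + 2]
39. n6.env = -3  [B.ok + a.live + 5]
40. n2.depth = 30  [B₀.ok * -2 + 44]
41. n2.env = -7  [B₀.lim - 8]
42. n0.pre = "zr"  ["zr"]
43. n0.tag = 6  [B.env + 13]
44. n0.cnt = 28  [B.depth - 2]

false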